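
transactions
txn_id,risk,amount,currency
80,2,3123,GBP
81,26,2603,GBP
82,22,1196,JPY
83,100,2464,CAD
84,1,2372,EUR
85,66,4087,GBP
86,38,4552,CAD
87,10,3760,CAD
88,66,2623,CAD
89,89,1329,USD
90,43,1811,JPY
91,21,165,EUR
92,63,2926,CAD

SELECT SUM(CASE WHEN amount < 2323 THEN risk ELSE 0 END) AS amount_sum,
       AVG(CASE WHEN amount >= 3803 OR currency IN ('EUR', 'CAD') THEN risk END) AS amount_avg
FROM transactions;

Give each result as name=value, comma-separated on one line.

[amount_sum: amount < 2323]
txn_id=80: ✗
txn_id=81: ✗
txn_id=82: ✓ → 22
txn_id=83: ✗
txn_id=84: ✗
txn_id=85: ✗
txn_id=86: ✗
txn_id=87: ✗
txn_id=88: ✗
txn_id=89: ✓ → 89
txn_id=90: ✓ → 43
txn_id=91: ✓ → 21
txn_id=92: ✗
amount_sum = 22 + 89 + 43 + 21 = 175
—
[amount_avg: amount >= 3803 OR currency IN ('EUR', 'CAD')]
txn_id=80: ✗
txn_id=81: ✗
txn_id=82: ✗
txn_id=83: ✓ → 100
txn_id=84: ✓ → 1
txn_id=85: ✓ → 66
txn_id=86: ✓ → 38
txn_id=87: ✓ → 10
txn_id=88: ✓ → 66
txn_id=89: ✗
txn_id=90: ✗
txn_id=91: ✓ → 21
txn_id=92: ✓ → 63
amount_avg = (100 + 1 + 66 + 38 + 10 + 66 + 21 + 63) / 8 = 45.625

amount_sum=175, amount_avg=45.625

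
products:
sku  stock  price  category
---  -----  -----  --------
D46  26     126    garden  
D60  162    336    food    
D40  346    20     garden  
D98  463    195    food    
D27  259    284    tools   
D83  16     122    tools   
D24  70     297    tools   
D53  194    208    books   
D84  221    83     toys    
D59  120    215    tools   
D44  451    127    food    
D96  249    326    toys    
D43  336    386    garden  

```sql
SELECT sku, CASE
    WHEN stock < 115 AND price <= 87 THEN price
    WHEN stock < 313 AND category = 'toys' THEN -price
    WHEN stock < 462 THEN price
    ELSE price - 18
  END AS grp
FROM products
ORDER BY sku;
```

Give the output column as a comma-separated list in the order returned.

297, 284, 20, 386, 127, 126, 208, 215, 336, 122, -83, -326, 177

sku=D24: stock < 462 → 297
sku=D27: stock < 462 → 284
sku=D40: stock < 462 → 20
sku=D43: stock < 462 → 386
sku=D44: stock < 462 → 127
sku=D46: stock < 462 → 126
sku=D53: stock < 462 → 208
sku=D59: stock < 462 → 215
sku=D60: stock < 462 → 336
sku=D83: stock < 462 → 122
sku=D84: stock < 313 AND category = 'toys' → -83
sku=D96: stock < 313 AND category = 'toys' → -326
sku=D98: ELSE → 177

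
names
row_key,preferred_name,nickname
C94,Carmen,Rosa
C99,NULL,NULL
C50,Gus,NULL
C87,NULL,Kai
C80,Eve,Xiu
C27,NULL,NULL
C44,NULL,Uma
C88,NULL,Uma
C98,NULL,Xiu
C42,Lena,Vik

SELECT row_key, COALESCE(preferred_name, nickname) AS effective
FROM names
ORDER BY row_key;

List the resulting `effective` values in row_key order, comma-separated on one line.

NULL, Lena, Uma, Gus, Eve, Kai, Uma, Carmen, Xiu, NULL

row_key=C27: preferred_name=NULL, nickname=NULL (all NULL) → NULL
row_key=C42: preferred_name=Lena → Lena
row_key=C44: preferred_name=NULL, nickname=Uma → Uma
row_key=C50: preferred_name=Gus → Gus
row_key=C80: preferred_name=Eve → Eve
row_key=C87: preferred_name=NULL, nickname=Kai → Kai
row_key=C88: preferred_name=NULL, nickname=Uma → Uma
row_key=C94: preferred_name=Carmen → Carmen
row_key=C98: preferred_name=NULL, nickname=Xiu → Xiu
row_key=C99: preferred_name=NULL, nickname=NULL (all NULL) → NULL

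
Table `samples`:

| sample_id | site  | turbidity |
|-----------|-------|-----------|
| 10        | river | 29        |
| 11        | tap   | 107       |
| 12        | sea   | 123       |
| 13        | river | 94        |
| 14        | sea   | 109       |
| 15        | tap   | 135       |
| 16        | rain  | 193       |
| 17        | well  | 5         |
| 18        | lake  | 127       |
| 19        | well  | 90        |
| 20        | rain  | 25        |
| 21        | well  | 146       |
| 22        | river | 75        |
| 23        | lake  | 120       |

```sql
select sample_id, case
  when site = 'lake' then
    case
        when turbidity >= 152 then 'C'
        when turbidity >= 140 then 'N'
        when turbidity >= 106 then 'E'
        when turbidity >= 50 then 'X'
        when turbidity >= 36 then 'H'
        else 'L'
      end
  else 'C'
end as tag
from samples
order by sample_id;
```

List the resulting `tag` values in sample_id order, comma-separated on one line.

C, C, C, C, C, C, C, C, E, C, C, C, C, E

sample_id=10: site='river' → outer ELSE → C
sample_id=11: site='tap' → outer ELSE → C
sample_id=12: site='sea' → outer ELSE → C
sample_id=13: site='river' → outer ELSE → C
sample_id=14: site='sea' → outer ELSE → C
sample_id=15: site='tap' → outer ELSE → C
sample_id=16: site='rain' → outer ELSE → C
sample_id=17: site='well' → outer ELSE → C
sample_id=18: site='lake' → inner[turbidity >= 106] → E
sample_id=19: site='well' → outer ELSE → C
sample_id=20: site='rain' → outer ELSE → C
sample_id=21: site='well' → outer ELSE → C
sample_id=22: site='river' → outer ELSE → C
sample_id=23: site='lake' → inner[turbidity >= 106] → E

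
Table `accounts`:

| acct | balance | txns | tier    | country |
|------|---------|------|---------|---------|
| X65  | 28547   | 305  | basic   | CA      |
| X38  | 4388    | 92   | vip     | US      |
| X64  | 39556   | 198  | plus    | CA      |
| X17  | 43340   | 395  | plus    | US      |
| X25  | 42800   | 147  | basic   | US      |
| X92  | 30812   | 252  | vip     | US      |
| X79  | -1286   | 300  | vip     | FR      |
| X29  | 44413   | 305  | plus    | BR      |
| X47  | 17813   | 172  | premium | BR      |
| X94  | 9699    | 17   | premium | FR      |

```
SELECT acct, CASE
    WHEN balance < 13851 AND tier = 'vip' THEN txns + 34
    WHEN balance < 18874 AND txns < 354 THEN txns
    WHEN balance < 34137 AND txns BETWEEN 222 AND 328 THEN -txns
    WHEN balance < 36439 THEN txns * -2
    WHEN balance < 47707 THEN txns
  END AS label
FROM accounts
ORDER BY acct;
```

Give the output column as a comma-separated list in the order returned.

acct=X17: balance < 47707 → 395
acct=X25: balance < 47707 → 147
acct=X29: balance < 47707 → 305
acct=X38: balance < 13851 AND tier = 'vip' → 126
acct=X47: balance < 18874 AND txns < 354 → 172
acct=X64: balance < 47707 → 198
acct=X65: balance < 34137 AND txns BETWEEN 222 AND 328 → -305
acct=X79: balance < 13851 AND tier = 'vip' → 334
acct=X92: balance < 34137 AND txns BETWEEN 222 AND 328 → -252
acct=X94: balance < 18874 AND txns < 354 → 17

395, 147, 305, 126, 172, 198, -305, 334, -252, 17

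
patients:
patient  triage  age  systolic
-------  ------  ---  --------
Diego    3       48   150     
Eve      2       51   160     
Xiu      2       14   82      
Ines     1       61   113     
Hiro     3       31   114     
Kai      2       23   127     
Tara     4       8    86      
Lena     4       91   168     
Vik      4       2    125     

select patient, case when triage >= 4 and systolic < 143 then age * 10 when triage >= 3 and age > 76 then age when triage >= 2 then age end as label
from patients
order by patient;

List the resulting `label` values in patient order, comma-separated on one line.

48, 51, 31, NULL, 23, 91, 80, 20, 14

patient=Diego: triage >= 2 → 48
patient=Eve: triage >= 2 → 51
patient=Hiro: triage >= 2 → 31
patient=Ines: (no match → NULL) → NULL
patient=Kai: triage >= 2 → 23
patient=Lena: triage >= 3 and age > 76 → 91
patient=Tara: triage >= 4 and systolic < 143 → 80
patient=Vik: triage >= 4 and systolic < 143 → 20
patient=Xiu: triage >= 2 → 14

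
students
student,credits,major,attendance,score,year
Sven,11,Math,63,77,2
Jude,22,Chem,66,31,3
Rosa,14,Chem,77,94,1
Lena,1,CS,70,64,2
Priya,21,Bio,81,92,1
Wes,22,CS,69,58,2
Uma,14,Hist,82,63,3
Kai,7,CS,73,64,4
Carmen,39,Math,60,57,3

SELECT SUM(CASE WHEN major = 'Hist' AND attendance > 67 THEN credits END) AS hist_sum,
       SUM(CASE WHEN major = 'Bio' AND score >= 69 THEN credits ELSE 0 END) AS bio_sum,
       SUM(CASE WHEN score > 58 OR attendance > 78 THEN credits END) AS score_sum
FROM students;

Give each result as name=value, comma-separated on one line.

[hist_sum: major = 'Hist' AND attendance > 67]
student=Sven: ✗
student=Jude: ✗
student=Rosa: ✗
student=Lena: ✗
student=Priya: ✗
student=Wes: ✗
student=Uma: ✓ → 14
student=Kai: ✗
student=Carmen: ✗
hist_sum = 14
—
[bio_sum: major = 'Bio' AND score >= 69]
student=Sven: ✗
student=Jude: ✗
student=Rosa: ✗
student=Lena: ✗
student=Priya: ✓ → 21
student=Wes: ✗
student=Uma: ✗
student=Kai: ✗
student=Carmen: ✗
bio_sum = 21
—
[score_sum: score > 58 OR attendance > 78]
student=Sven: ✓ → 11
student=Jude: ✗
student=Rosa: ✓ → 14
student=Lena: ✓ → 1
student=Priya: ✓ → 21
student=Wes: ✗
student=Uma: ✓ → 14
student=Kai: ✓ → 7
student=Carmen: ✗
score_sum = 11 + 14 + 1 + 21 + 14 + 7 = 68

hist_sum=14, bio_sum=21, score_sum=68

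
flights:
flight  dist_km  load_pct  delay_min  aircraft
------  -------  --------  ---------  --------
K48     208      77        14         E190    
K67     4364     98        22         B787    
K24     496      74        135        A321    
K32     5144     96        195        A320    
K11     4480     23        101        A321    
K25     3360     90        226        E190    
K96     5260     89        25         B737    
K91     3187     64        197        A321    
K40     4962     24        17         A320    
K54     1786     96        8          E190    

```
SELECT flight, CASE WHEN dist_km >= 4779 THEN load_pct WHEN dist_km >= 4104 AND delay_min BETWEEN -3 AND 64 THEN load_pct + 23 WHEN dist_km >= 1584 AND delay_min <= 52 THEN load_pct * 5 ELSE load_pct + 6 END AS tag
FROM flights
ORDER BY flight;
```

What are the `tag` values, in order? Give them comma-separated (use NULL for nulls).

29, 80, 96, 96, 24, 83, 480, 121, 70, 89

flight=K11: ELSE → 29
flight=K24: ELSE → 80
flight=K25: ELSE → 96
flight=K32: dist_km >= 4779 → 96
flight=K40: dist_km >= 4779 → 24
flight=K48: ELSE → 83
flight=K54: dist_km >= 1584 AND delay_min <= 52 → 480
flight=K67: dist_km >= 4104 AND delay_min BETWEEN -3 AND 64 → 121
flight=K91: ELSE → 70
flight=K96: dist_km >= 4779 → 89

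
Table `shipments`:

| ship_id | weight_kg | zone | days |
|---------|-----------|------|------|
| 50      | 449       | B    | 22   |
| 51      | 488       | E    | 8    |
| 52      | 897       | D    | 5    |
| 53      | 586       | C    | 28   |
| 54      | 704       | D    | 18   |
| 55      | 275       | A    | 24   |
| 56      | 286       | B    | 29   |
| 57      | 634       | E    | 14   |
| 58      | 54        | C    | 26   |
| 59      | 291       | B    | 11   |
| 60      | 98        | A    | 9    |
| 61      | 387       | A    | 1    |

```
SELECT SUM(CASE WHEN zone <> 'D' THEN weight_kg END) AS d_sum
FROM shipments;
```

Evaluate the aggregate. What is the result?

3548

ship_id=50: ✓ → 449
ship_id=51: ✓ → 488
ship_id=52: ✗
ship_id=53: ✓ → 586
ship_id=54: ✗
ship_id=55: ✓ → 275
ship_id=56: ✓ → 286
ship_id=57: ✓ → 634
ship_id=58: ✓ → 54
ship_id=59: ✓ → 291
ship_id=60: ✓ → 98
ship_id=61: ✓ → 387
d_sum = 449 + 488 + 586 + 275 + 286 + 634 + 54 + 291 + 98 + 387 = 3548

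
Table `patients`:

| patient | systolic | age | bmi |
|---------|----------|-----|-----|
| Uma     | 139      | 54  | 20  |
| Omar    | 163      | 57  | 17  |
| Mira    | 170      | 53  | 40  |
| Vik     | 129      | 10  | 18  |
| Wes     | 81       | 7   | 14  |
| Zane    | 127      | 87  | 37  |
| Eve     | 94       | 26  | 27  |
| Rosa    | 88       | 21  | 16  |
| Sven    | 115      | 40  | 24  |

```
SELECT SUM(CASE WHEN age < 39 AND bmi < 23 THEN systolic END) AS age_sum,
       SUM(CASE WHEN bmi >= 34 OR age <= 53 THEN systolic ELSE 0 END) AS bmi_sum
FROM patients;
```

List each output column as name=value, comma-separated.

[age_sum: age < 39 AND bmi < 23]
patient=Uma: ✗
patient=Omar: ✗
patient=Mira: ✗
patient=Vik: ✓ → 129
patient=Wes: ✓ → 81
patient=Zane: ✗
patient=Eve: ✗
patient=Rosa: ✓ → 88
patient=Sven: ✗
age_sum = 129 + 81 + 88 = 298
—
[bmi_sum: bmi >= 34 OR age <= 53]
patient=Uma: ✗
patient=Omar: ✗
patient=Mira: ✓ → 170
patient=Vik: ✓ → 129
patient=Wes: ✓ → 81
patient=Zane: ✓ → 127
patient=Eve: ✓ → 94
patient=Rosa: ✓ → 88
patient=Sven: ✓ → 115
bmi_sum = 170 + 129 + 81 + 127 + 94 + 88 + 115 = 804

age_sum=298, bmi_sum=804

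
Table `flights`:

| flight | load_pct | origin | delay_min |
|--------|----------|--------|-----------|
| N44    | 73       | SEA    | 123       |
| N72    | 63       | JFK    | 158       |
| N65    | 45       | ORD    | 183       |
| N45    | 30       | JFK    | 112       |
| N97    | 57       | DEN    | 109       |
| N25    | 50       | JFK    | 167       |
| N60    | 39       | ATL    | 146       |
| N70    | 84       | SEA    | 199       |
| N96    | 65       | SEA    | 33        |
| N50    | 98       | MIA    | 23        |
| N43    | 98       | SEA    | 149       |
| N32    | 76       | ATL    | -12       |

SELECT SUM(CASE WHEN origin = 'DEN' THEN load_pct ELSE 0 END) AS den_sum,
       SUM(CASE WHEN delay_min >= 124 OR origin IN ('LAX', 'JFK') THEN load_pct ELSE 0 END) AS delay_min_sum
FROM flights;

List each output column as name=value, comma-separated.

den_sum=57, delay_min_sum=409

[den_sum: origin = 'DEN']
flight=N44: ✗
flight=N72: ✗
flight=N65: ✗
flight=N45: ✗
flight=N97: ✓ → 57
flight=N25: ✗
flight=N60: ✗
flight=N70: ✗
flight=N96: ✗
flight=N50: ✗
flight=N43: ✗
flight=N32: ✗
den_sum = 57
—
[delay_min_sum: delay_min >= 124 OR origin IN ('LAX', 'JFK')]
flight=N44: ✗
flight=N72: ✓ → 63
flight=N65: ✓ → 45
flight=N45: ✓ → 30
flight=N97: ✗
flight=N25: ✓ → 50
flight=N60: ✓ → 39
flight=N70: ✓ → 84
flight=N96: ✗
flight=N50: ✗
flight=N43: ✓ → 98
flight=N32: ✗
delay_min_sum = 63 + 45 + 30 + 50 + 39 + 84 + 98 = 409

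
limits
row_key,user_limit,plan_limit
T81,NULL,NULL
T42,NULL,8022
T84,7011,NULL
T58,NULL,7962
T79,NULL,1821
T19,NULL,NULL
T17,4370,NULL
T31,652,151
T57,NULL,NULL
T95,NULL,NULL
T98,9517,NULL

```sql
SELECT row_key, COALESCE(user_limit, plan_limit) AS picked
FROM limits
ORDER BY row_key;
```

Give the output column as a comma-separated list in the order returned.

4370, NULL, 652, 8022, NULL, 7962, 1821, NULL, 7011, NULL, 9517

row_key=T17: user_limit=4370 → 4370
row_key=T19: user_limit=NULL, plan_limit=NULL (all NULL) → NULL
row_key=T31: user_limit=652 → 652
row_key=T42: user_limit=NULL, plan_limit=8022 → 8022
row_key=T57: user_limit=NULL, plan_limit=NULL (all NULL) → NULL
row_key=T58: user_limit=NULL, plan_limit=7962 → 7962
row_key=T79: user_limit=NULL, plan_limit=1821 → 1821
row_key=T81: user_limit=NULL, plan_limit=NULL (all NULL) → NULL
row_key=T84: user_limit=7011 → 7011
row_key=T95: user_limit=NULL, plan_limit=NULL (all NULL) → NULL
row_key=T98: user_limit=9517 → 9517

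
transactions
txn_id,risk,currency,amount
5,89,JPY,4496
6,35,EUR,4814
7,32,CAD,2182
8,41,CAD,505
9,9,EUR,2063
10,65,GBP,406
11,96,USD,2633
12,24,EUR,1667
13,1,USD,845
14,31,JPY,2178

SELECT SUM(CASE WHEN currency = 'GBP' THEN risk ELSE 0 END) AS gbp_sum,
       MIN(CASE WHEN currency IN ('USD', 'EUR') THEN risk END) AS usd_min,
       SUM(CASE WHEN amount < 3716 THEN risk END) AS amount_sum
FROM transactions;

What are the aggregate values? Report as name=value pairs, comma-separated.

gbp_sum=65, usd_min=1, amount_sum=299

[gbp_sum: currency = 'GBP']
txn_id=5: ✗
txn_id=6: ✗
txn_id=7: ✗
txn_id=8: ✗
txn_id=9: ✗
txn_id=10: ✓ → 65
txn_id=11: ✗
txn_id=12: ✗
txn_id=13: ✗
txn_id=14: ✗
gbp_sum = 65
—
[usd_min: currency IN ('USD', 'EUR')]
txn_id=5: ✗
txn_id=6: ✓ → 35
txn_id=7: ✗
txn_id=8: ✗
txn_id=9: ✓ → 9
txn_id=10: ✗
txn_id=11: ✓ → 96
txn_id=12: ✓ → 24
txn_id=13: ✓ → 1
txn_id=14: ✗
usd_min = MIN(35, 9, 96, 24, 1) = 1
—
[amount_sum: amount < 3716]
txn_id=5: ✗
txn_id=6: ✗
txn_id=7: ✓ → 32
txn_id=8: ✓ → 41
txn_id=9: ✓ → 9
txn_id=10: ✓ → 65
txn_id=11: ✓ → 96
txn_id=12: ✓ → 24
txn_id=13: ✓ → 1
txn_id=14: ✓ → 31
amount_sum = 32 + 41 + 9 + 65 + 96 + 24 + 1 + 31 = 299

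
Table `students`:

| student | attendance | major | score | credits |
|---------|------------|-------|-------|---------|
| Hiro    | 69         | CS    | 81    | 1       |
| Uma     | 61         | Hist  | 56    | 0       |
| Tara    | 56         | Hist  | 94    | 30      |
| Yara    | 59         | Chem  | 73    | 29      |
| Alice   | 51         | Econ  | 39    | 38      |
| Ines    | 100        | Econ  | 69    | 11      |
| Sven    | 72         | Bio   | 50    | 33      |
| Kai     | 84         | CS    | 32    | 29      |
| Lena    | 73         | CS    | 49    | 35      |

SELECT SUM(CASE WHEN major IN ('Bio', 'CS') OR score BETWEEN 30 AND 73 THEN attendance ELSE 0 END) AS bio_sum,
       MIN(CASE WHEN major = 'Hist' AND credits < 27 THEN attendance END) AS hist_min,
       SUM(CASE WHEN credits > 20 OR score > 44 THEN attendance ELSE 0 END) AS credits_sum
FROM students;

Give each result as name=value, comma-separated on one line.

bio_sum=569, hist_min=61, credits_sum=625

[bio_sum: major IN ('Bio', 'CS') OR score BETWEEN 30 AND 73]
student=Hiro: ✓ → 69
student=Uma: ✓ → 61
student=Tara: ✗
student=Yara: ✓ → 59
student=Alice: ✓ → 51
student=Ines: ✓ → 100
student=Sven: ✓ → 72
student=Kai: ✓ → 84
student=Lena: ✓ → 73
bio_sum = 69 + 61 + 59 + 51 + 100 + 72 + 84 + 73 = 569
—
[hist_min: major = 'Hist' AND credits < 27]
student=Hiro: ✗
student=Uma: ✓ → 61
student=Tara: ✗
student=Yara: ✗
student=Alice: ✗
student=Ines: ✗
student=Sven: ✗
student=Kai: ✗
student=Lena: ✗
hist_min = MIN(61) = 61
—
[credits_sum: credits > 20 OR score > 44]
student=Hiro: ✓ → 69
student=Uma: ✓ → 61
student=Tara: ✓ → 56
student=Yara: ✓ → 59
student=Alice: ✓ → 51
student=Ines: ✓ → 100
student=Sven: ✓ → 72
student=Kai: ✓ → 84
student=Lena: ✓ → 73
credits_sum = 69 + 61 + 56 + 59 + 51 + 100 + 72 + 84 + 73 = 625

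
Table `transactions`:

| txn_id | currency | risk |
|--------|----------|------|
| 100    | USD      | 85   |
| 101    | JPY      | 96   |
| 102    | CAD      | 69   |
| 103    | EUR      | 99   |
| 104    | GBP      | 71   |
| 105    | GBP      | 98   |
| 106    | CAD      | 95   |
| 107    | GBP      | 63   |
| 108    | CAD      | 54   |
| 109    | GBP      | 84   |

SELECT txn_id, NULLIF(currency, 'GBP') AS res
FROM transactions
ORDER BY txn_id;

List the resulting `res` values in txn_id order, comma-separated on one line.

USD, JPY, CAD, EUR, NULL, NULL, CAD, NULL, CAD, NULL

txn_id=100: currency=USD vs GBP: differ → USD
txn_id=101: currency=JPY vs GBP: differ → JPY
txn_id=102: currency=CAD vs GBP: differ → CAD
txn_id=103: currency=EUR vs GBP: differ → EUR
txn_id=104: currency=GBP vs GBP: equal → NULL
txn_id=105: currency=GBP vs GBP: equal → NULL
txn_id=106: currency=CAD vs GBP: differ → CAD
txn_id=107: currency=GBP vs GBP: equal → NULL
txn_id=108: currency=CAD vs GBP: differ → CAD
txn_id=109: currency=GBP vs GBP: equal → NULL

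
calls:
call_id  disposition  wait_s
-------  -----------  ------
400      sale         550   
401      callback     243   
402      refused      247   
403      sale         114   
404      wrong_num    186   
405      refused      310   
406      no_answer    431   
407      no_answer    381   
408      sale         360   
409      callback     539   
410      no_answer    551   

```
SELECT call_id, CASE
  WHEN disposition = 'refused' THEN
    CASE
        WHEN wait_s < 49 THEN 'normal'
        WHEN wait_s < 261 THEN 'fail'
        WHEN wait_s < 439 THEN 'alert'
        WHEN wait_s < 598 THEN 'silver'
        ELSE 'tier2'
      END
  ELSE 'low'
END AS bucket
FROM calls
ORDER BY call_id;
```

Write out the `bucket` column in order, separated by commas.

call_id=400: disposition='sale' → outer ELSE → low
call_id=401: disposition='callback' → outer ELSE → low
call_id=402: disposition='refused' → inner[wait_s < 261] → fail
call_id=403: disposition='sale' → outer ELSE → low
call_id=404: disposition='wrong_num' → outer ELSE → low
call_id=405: disposition='refused' → inner[wait_s < 439] → alert
call_id=406: disposition='no_answer' → outer ELSE → low
call_id=407: disposition='no_answer' → outer ELSE → low
call_id=408: disposition='sale' → outer ELSE → low
call_id=409: disposition='callback' → outer ELSE → low
call_id=410: disposition='no_answer' → outer ELSE → low

low, low, fail, low, low, alert, low, low, low, low, low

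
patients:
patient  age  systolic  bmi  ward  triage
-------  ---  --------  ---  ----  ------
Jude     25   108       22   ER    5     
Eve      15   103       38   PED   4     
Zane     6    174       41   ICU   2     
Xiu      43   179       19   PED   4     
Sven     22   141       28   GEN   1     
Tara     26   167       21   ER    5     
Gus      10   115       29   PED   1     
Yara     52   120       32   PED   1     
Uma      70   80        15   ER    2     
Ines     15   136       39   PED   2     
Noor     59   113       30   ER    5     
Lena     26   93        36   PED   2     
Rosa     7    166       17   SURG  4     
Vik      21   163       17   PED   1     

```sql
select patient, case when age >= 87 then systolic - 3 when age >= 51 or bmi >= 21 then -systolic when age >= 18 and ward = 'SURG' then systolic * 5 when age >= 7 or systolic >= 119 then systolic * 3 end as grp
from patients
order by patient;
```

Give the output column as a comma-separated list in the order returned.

patient=Eve: age >= 51 or bmi >= 21 → -103
patient=Gus: age >= 51 or bmi >= 21 → -115
patient=Ines: age >= 51 or bmi >= 21 → -136
patient=Jude: age >= 51 or bmi >= 21 → -108
patient=Lena: age >= 51 or bmi >= 21 → -93
patient=Noor: age >= 51 or bmi >= 21 → -113
patient=Rosa: age >= 7 or systolic >= 119 → 498
patient=Sven: age >= 51 or bmi >= 21 → -141
patient=Tara: age >= 51 or bmi >= 21 → -167
patient=Uma: age >= 51 or bmi >= 21 → -80
patient=Vik: age >= 7 or systolic >= 119 → 489
patient=Xiu: age >= 7 or systolic >= 119 → 537
patient=Yara: age >= 51 or bmi >= 21 → -120
patient=Zane: age >= 51 or bmi >= 21 → -174

-103, -115, -136, -108, -93, -113, 498, -141, -167, -80, 489, 537, -120, -174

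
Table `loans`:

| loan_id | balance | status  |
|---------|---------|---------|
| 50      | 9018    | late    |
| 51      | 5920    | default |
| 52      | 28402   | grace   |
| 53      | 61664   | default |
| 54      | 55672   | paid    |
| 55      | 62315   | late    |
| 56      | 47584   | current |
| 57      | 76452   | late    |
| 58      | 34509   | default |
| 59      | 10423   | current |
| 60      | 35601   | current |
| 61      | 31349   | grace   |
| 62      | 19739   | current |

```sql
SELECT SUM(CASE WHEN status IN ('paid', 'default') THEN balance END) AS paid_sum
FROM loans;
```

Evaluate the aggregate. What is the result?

157765

loan_id=50: ✗
loan_id=51: ✓ → 5920
loan_id=52: ✗
loan_id=53: ✓ → 61664
loan_id=54: ✓ → 55672
loan_id=55: ✗
loan_id=56: ✗
loan_id=57: ✗
loan_id=58: ✓ → 34509
loan_id=59: ✗
loan_id=60: ✗
loan_id=61: ✗
loan_id=62: ✗
paid_sum = 5920 + 61664 + 55672 + 34509 = 157765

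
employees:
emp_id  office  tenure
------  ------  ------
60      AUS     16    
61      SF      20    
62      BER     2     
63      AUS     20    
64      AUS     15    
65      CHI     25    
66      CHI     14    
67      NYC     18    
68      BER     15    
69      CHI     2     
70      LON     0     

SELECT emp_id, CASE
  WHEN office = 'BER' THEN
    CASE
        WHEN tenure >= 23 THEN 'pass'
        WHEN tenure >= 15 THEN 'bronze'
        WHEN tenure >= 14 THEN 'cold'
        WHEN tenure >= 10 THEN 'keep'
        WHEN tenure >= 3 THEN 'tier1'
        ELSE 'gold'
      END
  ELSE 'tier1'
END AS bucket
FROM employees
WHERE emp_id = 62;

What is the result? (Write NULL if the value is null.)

emp_id = 62: office=BER, tenure=2.
office='BER' → inner[ELSE] → gold

gold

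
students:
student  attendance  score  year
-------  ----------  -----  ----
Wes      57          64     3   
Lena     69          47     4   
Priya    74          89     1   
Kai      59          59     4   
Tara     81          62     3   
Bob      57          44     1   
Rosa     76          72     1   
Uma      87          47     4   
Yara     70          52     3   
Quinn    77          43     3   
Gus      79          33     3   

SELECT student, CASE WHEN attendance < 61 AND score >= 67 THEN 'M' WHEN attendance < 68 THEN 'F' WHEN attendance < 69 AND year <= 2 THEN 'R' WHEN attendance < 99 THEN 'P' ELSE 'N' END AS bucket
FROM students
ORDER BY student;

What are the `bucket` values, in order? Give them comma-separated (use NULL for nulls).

student=Bob: attendance < 68 → F
student=Gus: attendance < 99 → P
student=Kai: attendance < 68 → F
student=Lena: attendance < 99 → P
student=Priya: attendance < 99 → P
student=Quinn: attendance < 99 → P
student=Rosa: attendance < 99 → P
student=Tara: attendance < 99 → P
student=Uma: attendance < 99 → P
student=Wes: attendance < 68 → F
student=Yara: attendance < 99 → P

F, P, F, P, P, P, P, P, P, F, P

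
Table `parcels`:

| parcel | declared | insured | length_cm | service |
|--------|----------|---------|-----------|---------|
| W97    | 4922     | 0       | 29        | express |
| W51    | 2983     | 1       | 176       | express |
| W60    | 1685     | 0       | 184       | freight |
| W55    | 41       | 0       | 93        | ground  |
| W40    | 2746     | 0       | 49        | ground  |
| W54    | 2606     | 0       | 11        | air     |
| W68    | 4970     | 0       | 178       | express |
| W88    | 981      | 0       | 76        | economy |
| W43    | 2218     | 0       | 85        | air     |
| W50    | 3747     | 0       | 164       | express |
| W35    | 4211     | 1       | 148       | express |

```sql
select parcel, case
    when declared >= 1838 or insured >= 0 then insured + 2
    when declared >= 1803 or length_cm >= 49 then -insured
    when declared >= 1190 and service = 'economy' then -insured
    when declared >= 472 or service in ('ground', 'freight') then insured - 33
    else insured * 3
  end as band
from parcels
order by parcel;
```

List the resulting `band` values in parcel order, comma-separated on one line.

parcel=W35: declared >= 1838 or insured >= 0 → 3
parcel=W40: declared >= 1838 or insured >= 0 → 2
parcel=W43: declared >= 1838 or insured >= 0 → 2
parcel=W50: declared >= 1838 or insured >= 0 → 2
parcel=W51: declared >= 1838 or insured >= 0 → 3
parcel=W54: declared >= 1838 or insured >= 0 → 2
parcel=W55: declared >= 1838 or insured >= 0 → 2
parcel=W60: declared >= 1838 or insured >= 0 → 2
parcel=W68: declared >= 1838 or insured >= 0 → 2
parcel=W88: declared >= 1838 or insured >= 0 → 2
parcel=W97: declared >= 1838 or insured >= 0 → 2

3, 2, 2, 2, 3, 2, 2, 2, 2, 2, 2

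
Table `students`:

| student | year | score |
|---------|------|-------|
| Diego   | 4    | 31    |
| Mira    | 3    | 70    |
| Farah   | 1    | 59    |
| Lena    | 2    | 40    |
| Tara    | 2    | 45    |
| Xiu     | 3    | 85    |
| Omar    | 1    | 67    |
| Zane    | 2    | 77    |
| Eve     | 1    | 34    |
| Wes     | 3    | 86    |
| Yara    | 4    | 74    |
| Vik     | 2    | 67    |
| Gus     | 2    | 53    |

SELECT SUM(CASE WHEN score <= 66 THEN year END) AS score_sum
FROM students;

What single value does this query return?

student=Diego: ✓ → 4
student=Mira: ✗
student=Farah: ✓ → 1
student=Lena: ✓ → 2
student=Tara: ✓ → 2
student=Xiu: ✗
student=Omar: ✗
student=Zane: ✗
student=Eve: ✓ → 1
student=Wes: ✗
student=Yara: ✗
student=Vik: ✗
student=Gus: ✓ → 2
score_sum = 4 + 1 + 2 + 2 + 1 + 2 = 12

12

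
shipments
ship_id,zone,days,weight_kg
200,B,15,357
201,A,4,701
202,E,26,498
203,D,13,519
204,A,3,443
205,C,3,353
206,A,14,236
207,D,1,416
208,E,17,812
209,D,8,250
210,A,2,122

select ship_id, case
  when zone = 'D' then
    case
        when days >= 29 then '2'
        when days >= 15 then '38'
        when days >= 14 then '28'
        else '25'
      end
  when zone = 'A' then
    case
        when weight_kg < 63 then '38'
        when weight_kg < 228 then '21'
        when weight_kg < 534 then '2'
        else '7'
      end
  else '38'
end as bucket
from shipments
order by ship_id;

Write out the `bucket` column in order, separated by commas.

ship_id=200: zone='B' → outer ELSE → 38
ship_id=201: zone='A' → inner[ELSE] → 7
ship_id=202: zone='E' → outer ELSE → 38
ship_id=203: zone='D' → inner[ELSE] → 25
ship_id=204: zone='A' → inner[weight_kg < 534] → 2
ship_id=205: zone='C' → outer ELSE → 38
ship_id=206: zone='A' → inner[weight_kg < 534] → 2
ship_id=207: zone='D' → inner[ELSE] → 25
ship_id=208: zone='E' → outer ELSE → 38
ship_id=209: zone='D' → inner[ELSE] → 25
ship_id=210: zone='A' → inner[weight_kg < 228] → 21

38, 7, 38, 25, 2, 38, 2, 25, 38, 25, 21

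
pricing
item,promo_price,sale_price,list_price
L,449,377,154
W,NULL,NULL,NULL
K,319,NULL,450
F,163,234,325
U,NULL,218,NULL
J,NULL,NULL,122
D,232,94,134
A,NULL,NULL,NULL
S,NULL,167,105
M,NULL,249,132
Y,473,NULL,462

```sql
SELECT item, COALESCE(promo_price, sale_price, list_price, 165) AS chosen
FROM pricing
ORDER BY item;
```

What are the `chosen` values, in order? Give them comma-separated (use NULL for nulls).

165, 232, 163, 122, 319, 449, 249, 167, 218, 165, 473

item=A: promo_price=NULL, sale_price=NULL, list_price=NULL, → literal 165 → 165
item=D: promo_price=232 → 232
item=F: promo_price=163 → 163
item=J: promo_price=NULL, sale_price=NULL, list_price=122 → 122
item=K: promo_price=319 → 319
item=L: promo_price=449 → 449
item=M: promo_price=NULL, sale_price=249 → 249
item=S: promo_price=NULL, sale_price=167 → 167
item=U: promo_price=NULL, sale_price=218 → 218
item=W: promo_price=NULL, sale_price=NULL, list_price=NULL, → literal 165 → 165
item=Y: promo_price=473 → 473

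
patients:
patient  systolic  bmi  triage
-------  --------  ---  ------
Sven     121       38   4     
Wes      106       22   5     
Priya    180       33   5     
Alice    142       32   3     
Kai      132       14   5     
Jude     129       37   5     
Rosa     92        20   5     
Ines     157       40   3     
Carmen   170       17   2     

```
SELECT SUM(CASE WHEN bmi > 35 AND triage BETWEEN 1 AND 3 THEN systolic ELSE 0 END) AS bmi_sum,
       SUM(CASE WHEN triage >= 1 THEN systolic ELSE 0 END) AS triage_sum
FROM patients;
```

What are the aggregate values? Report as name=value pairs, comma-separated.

bmi_sum=157, triage_sum=1229

[bmi_sum: bmi > 35 AND triage BETWEEN 1 AND 3]
patient=Sven: ✗
patient=Wes: ✗
patient=Priya: ✗
patient=Alice: ✗
patient=Kai: ✗
patient=Jude: ✗
patient=Rosa: ✗
patient=Ines: ✓ → 157
patient=Carmen: ✗
bmi_sum = 157
—
[triage_sum: triage >= 1]
patient=Sven: ✓ → 121
patient=Wes: ✓ → 106
patient=Priya: ✓ → 180
patient=Alice: ✓ → 142
patient=Kai: ✓ → 132
patient=Jude: ✓ → 129
patient=Rosa: ✓ → 92
patient=Ines: ✓ → 157
patient=Carmen: ✓ → 170
triage_sum = 121 + 106 + 180 + 142 + 132 + 129 + 92 + 157 + 170 = 1229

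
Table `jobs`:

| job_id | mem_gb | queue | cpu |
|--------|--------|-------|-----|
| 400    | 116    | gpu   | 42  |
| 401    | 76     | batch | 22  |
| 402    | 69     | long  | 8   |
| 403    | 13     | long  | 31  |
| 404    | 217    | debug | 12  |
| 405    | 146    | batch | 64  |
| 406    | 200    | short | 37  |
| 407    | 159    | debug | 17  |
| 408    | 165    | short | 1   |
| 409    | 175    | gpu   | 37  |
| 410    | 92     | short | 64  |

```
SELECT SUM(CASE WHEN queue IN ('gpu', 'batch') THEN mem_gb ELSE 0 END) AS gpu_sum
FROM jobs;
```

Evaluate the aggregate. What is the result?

513

job_id=400: ✓ → 116
job_id=401: ✓ → 76
job_id=402: ✗
job_id=403: ✗
job_id=404: ✗
job_id=405: ✓ → 146
job_id=406: ✗
job_id=407: ✗
job_id=408: ✗
job_id=409: ✓ → 175
job_id=410: ✗
gpu_sum = 116 + 76 + 146 + 175 = 513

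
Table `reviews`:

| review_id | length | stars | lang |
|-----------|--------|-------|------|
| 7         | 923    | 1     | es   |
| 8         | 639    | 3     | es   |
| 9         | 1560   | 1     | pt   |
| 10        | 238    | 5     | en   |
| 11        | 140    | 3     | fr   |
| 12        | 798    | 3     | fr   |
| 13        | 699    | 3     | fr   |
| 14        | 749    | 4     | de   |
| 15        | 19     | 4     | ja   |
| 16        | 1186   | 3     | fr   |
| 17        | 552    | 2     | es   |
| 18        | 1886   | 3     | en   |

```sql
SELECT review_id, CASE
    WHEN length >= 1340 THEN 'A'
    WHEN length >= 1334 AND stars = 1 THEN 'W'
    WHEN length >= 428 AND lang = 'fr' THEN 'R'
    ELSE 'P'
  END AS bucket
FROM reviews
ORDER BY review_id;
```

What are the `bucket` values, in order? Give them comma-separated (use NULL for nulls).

review_id=7: ELSE → P
review_id=8: ELSE → P
review_id=9: length >= 1340 → A
review_id=10: ELSE → P
review_id=11: ELSE → P
review_id=12: length >= 428 AND lang = 'fr' → R
review_id=13: length >= 428 AND lang = 'fr' → R
review_id=14: ELSE → P
review_id=15: ELSE → P
review_id=16: length >= 428 AND lang = 'fr' → R
review_id=17: ELSE → P
review_id=18: length >= 1340 → A

P, P, A, P, P, R, R, P, P, R, P, A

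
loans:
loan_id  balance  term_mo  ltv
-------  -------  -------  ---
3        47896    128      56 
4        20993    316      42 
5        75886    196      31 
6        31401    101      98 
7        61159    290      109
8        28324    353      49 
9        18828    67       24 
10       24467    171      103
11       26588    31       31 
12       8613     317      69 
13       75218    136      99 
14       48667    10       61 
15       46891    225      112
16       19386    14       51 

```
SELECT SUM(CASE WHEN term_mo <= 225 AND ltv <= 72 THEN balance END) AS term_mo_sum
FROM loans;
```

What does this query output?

loan_id=3: ✓ → 47896
loan_id=4: ✗
loan_id=5: ✓ → 75886
loan_id=6: ✗
loan_id=7: ✗
loan_id=8: ✗
loan_id=9: ✓ → 18828
loan_id=10: ✗
loan_id=11: ✓ → 26588
loan_id=12: ✗
loan_id=13: ✗
loan_id=14: ✓ → 48667
loan_id=15: ✗
loan_id=16: ✓ → 19386
term_mo_sum = 47896 + 75886 + 18828 + 26588 + 48667 + 19386 = 237251

237251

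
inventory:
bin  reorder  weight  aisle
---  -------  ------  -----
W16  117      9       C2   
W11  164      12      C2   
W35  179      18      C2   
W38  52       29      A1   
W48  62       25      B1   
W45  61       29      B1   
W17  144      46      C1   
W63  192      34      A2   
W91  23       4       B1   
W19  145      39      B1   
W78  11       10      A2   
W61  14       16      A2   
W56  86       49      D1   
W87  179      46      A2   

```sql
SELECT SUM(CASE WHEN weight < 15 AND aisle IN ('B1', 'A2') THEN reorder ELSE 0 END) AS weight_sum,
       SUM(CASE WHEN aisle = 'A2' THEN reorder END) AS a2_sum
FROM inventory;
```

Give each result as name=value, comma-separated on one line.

weight_sum=34, a2_sum=396

[weight_sum: weight < 15 AND aisle IN ('B1', 'A2')]
bin=W16: ✗
bin=W11: ✗
bin=W35: ✗
bin=W38: ✗
bin=W48: ✗
bin=W45: ✗
bin=W17: ✗
bin=W63: ✗
bin=W91: ✓ → 23
bin=W19: ✗
bin=W78: ✓ → 11
bin=W61: ✗
bin=W56: ✗
bin=W87: ✗
weight_sum = 23 + 11 = 34
—
[a2_sum: aisle = 'A2']
bin=W16: ✗
bin=W11: ✗
bin=W35: ✗
bin=W38: ✗
bin=W48: ✗
bin=W45: ✗
bin=W17: ✗
bin=W63: ✓ → 192
bin=W91: ✗
bin=W19: ✗
bin=W78: ✓ → 11
bin=W61: ✓ → 14
bin=W56: ✗
bin=W87: ✓ → 179
a2_sum = 192 + 11 + 14 + 179 = 396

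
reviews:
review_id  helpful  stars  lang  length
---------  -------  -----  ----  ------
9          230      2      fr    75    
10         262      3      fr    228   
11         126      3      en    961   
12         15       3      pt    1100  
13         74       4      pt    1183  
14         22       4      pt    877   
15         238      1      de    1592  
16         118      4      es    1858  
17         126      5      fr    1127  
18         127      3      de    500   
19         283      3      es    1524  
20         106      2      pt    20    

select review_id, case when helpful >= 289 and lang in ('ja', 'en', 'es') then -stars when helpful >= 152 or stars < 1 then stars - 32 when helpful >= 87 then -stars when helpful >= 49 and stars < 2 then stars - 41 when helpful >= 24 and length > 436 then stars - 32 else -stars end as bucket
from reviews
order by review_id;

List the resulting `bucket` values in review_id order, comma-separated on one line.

review_id=9: helpful >= 152 or stars < 1 → -30
review_id=10: helpful >= 152 or stars < 1 → -29
review_id=11: helpful >= 87 → -3
review_id=12: ELSE → -3
review_id=13: helpful >= 24 and length > 436 → -28
review_id=14: ELSE → -4
review_id=15: helpful >= 152 or stars < 1 → -31
review_id=16: helpful >= 87 → -4
review_id=17: helpful >= 87 → -5
review_id=18: helpful >= 87 → -3
review_id=19: helpful >= 152 or stars < 1 → -29
review_id=20: helpful >= 87 → -2

-30, -29, -3, -3, -28, -4, -31, -4, -5, -3, -29, -2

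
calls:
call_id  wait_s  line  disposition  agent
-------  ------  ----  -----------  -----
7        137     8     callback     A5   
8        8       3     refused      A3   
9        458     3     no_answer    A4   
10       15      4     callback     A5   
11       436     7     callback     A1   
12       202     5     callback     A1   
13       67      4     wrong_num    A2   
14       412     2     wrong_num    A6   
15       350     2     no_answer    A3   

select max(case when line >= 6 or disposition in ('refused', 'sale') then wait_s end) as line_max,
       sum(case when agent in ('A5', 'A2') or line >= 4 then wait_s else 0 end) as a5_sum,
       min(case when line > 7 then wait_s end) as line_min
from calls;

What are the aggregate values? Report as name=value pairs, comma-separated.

line_max=436, a5_sum=857, line_min=137

[line_max: line >= 6 or disposition in ('refused', 'sale')]
call_id=7: ✓ → 137
call_id=8: ✓ → 8
call_id=9: ✗
call_id=10: ✗
call_id=11: ✓ → 436
call_id=12: ✗
call_id=13: ✗
call_id=14: ✗
call_id=15: ✗
line_max = MAX(137, 8, 436) = 436
—
[a5_sum: agent in ('A5', 'A2') or line >= 4]
call_id=7: ✓ → 137
call_id=8: ✗
call_id=9: ✗
call_id=10: ✓ → 15
call_id=11: ✓ → 436
call_id=12: ✓ → 202
call_id=13: ✓ → 67
call_id=14: ✗
call_id=15: ✗
a5_sum = 137 + 15 + 436 + 202 + 67 = 857
—
[line_min: line > 7]
call_id=7: ✓ → 137
call_id=8: ✗
call_id=9: ✗
call_id=10: ✗
call_id=11: ✗
call_id=12: ✗
call_id=13: ✗
call_id=14: ✗
call_id=15: ✗
line_min = MIN(137) = 137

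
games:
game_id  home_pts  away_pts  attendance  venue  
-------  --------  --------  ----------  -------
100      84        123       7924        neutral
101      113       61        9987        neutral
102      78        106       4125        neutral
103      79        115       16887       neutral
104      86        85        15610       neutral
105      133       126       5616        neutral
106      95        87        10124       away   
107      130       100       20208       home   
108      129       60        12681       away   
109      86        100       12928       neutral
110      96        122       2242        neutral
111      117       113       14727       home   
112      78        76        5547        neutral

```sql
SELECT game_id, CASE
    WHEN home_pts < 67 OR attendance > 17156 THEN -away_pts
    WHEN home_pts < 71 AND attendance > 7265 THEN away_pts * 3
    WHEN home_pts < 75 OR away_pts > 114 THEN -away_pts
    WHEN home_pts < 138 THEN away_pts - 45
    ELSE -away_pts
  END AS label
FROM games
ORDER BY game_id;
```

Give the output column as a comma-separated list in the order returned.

game_id=100: home_pts < 75 OR away_pts > 114 → -123
game_id=101: home_pts < 138 → 16
game_id=102: home_pts < 138 → 61
game_id=103: home_pts < 75 OR away_pts > 114 → -115
game_id=104: home_pts < 138 → 40
game_id=105: home_pts < 75 OR away_pts > 114 → -126
game_id=106: home_pts < 138 → 42
game_id=107: home_pts < 67 OR attendance > 17156 → -100
game_id=108: home_pts < 138 → 15
game_id=109: home_pts < 138 → 55
game_id=110: home_pts < 75 OR away_pts > 114 → -122
game_id=111: home_pts < 138 → 68
game_id=112: home_pts < 138 → 31

-123, 16, 61, -115, 40, -126, 42, -100, 15, 55, -122, 68, 31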